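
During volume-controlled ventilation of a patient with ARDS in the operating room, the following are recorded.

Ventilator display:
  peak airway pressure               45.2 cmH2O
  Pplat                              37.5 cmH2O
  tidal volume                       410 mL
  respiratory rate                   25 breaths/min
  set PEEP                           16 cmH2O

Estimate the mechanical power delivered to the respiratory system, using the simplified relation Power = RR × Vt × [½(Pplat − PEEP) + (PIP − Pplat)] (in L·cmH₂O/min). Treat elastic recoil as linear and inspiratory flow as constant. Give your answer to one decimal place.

Per-breath work = Vt × [½(Pplat−PEEP) + (PIP−Pplat)] = 0.410 × [0.5×21.5 + 7.7] = 0.410 × 18.45 = 7.565 L·cmH2O.
Power = 25 × 7.565 = 189.13 L·cmH2O/min.

189.1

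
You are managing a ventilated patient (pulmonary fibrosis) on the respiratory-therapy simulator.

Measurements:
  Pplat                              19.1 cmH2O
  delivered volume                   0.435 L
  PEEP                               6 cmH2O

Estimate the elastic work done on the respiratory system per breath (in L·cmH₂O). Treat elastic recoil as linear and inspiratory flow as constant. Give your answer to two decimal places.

2.85

Elastic work ≈ ½ × (Pplat − PEEP) × Vt = 0.5 × (19.1 − 6) × 0.435 L = 0.5 × 13.1 × 0.435 = 2.849 L·cmH2O.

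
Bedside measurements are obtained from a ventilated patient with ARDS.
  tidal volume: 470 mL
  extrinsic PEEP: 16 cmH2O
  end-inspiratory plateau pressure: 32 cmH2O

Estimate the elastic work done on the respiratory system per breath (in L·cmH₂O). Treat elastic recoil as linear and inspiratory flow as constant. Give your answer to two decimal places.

3.76

Elastic work ≈ ½ × (Pplat − PEEP) × Vt = 0.5 × (32 − 16) × 0.470 L = 0.5 × 16.0 × 0.470 = 3.76 L·cmH2O.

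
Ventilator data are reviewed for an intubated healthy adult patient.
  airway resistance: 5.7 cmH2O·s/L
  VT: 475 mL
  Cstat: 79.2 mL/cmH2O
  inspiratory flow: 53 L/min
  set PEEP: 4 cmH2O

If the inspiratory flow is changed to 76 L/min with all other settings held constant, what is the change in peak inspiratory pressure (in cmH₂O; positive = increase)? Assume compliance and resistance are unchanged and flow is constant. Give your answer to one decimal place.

2.2

Flow: 53 L/min ÷ 60 = 0.8833 L/s.
New flow: 76 L/min ÷ 60 = 1.2667 L/s.
PIP = Vt/C + R·V̇ + PEEP (constant-flow equation of motion).
Only the resistive term changes: ΔPIP = R × ΔV̇ = 5.7 × (1.2667 − 0.8833) = 5.7 × 0.3834 = 2.185 cmH2O.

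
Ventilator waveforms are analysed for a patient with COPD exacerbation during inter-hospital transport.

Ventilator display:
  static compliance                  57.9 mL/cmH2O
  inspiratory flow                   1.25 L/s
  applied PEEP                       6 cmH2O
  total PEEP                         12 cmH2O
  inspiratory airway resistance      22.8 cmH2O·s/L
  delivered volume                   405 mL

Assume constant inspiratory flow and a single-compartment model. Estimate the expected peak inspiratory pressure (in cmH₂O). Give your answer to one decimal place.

Total PEEP = 12 cmH2O (set 6 + intrinsic 6); this is the baseline alveolar pressure.
Equation of motion (constant flow): PIP = Vt/C + R·V̇ + PEEP.
PIP = 405/57.9 + 22.8×1.25 + 12 = 6.995 + 28.5 + 12 = 47.495 cmH2O.

47.5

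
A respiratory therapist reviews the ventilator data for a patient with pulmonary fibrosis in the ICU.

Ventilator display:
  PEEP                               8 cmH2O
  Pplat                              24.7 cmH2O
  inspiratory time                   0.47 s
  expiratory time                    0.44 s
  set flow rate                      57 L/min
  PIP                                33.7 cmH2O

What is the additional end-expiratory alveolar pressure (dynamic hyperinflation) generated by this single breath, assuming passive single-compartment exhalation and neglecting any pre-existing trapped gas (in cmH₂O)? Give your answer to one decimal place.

2.9

Flow: 57 L/min ÷ 60 = 0.95 L/s.
Vt = flow × Ti = 0.95 L/s × 0.47 s × 1000 mL/L = 446.5 mL.
R = (PIP − Pplat)/V̇ = (33.7 − 24.7) / 0.95 = 9.0/0.95 = 9.474 cmH2O·s/L.
C = Vt/(Pplat − PEEP) = 446.5 / (24.7 − 8) = 446.5/16.7 = 26.737 mL/cmH2O.
τ = R × C = 9.474 × 0.02674 L/cmH2O = 0.2533 s.
Fraction remaining = e^(−Te/τ) = e^(−0.44/0.2533) = 0.176; trapped volume = 446.5 × 0.176 = 78.584 mL.
Additional alveolar pressure from trapping ≈ V_trapped / C = 78.584 / 26.737 = 2.939 cmH2O.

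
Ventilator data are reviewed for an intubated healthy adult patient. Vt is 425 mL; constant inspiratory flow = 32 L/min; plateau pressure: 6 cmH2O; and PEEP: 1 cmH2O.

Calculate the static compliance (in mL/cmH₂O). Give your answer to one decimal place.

Cstat = Vt / (Pplat − PEEP) = 425 / (6 − 1) = 425 / 5.0 = 85.0 mL/cmH2O.

85.0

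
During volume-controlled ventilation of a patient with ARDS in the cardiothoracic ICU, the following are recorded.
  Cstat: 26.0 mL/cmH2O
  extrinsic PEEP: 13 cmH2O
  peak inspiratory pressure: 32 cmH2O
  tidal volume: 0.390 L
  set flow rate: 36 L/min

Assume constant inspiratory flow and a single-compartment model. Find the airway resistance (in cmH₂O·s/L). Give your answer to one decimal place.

6.7

Flow: 36 L/min ÷ 60 = 0.6 L/s.
Equation of motion (constant flow): PIP = Vt/C + R·V̇ + PEEP.
R·V̇ = PIP − Vt/C − PEEP = 32 − 390/26.0 − 13 = 32 − 15.0 − 13 = 4.0 cmH2O.
R = 4.0 / 0.6 = 6.667 cmH2O·s/L.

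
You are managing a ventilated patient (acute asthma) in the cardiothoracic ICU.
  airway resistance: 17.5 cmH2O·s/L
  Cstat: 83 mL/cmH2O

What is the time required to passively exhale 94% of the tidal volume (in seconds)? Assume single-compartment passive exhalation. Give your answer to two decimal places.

4.09

τ = R × C = 17.5 × 83 mL/cmH2O = 17.5 × 0.083 L/cmH2O = 1.453 s.
Exhaled fraction f = 1 − e^(−t/τ) → t = −τ·ln(1 − f) = −1.453·ln(0.06) = 4.088 s.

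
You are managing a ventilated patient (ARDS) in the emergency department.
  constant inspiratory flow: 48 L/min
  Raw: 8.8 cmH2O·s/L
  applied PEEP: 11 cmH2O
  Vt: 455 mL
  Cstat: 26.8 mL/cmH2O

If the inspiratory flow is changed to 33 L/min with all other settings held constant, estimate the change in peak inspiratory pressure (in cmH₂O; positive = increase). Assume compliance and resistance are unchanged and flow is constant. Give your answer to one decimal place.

Flow: 48 L/min ÷ 60 = 0.8 L/s.
New flow: 33 L/min ÷ 60 = 0.55 L/s.
PIP = Vt/C + R·V̇ + PEEP (constant-flow equation of motion).
Only the resistive term changes: ΔPIP = R × ΔV̇ = 8.8 × (0.55 − 0.8) = 8.8 × -0.25 = -2.2 cmH2O.

-2.2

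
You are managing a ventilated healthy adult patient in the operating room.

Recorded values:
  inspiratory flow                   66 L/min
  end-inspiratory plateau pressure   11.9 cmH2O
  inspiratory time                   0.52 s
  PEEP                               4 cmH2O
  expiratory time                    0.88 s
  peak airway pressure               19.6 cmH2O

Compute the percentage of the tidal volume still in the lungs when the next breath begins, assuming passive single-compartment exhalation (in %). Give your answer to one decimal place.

Flow: 66 L/min ÷ 60 = 1.1 L/s.
Vt = flow × Ti = 1.1 L/s × 0.52 s × 1000 mL/L = 572.0 mL.
R = (PIP − Pplat)/V̇ = (19.6 − 11.9) / 1.1 = 7.7/1.1 = 7.0 cmH2O·s/L.
C = Vt/(Pplat − PEEP) = 572.0 / (11.9 − 4) = 572.0/7.9 = 72.405 mL/cmH2O.
τ = R × C = 7.0 × 0.07241 L/cmH2O = 0.5069 s.
Fraction remaining at end-expiration = e^(−Te/τ) = e^(−0.88/0.5069) = 0.1762 → 17.62%.

17.6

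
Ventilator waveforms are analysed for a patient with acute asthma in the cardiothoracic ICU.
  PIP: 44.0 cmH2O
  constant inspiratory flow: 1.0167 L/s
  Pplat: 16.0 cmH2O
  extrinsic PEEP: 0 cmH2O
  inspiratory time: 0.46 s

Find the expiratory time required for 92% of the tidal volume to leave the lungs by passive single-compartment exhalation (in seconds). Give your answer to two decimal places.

2.03

Vt = flow × Ti = 1.0167 L/s × 0.46 s × 1000 mL/L = 467.68 mL.
R = (PIP − Pplat)/V̇ = (44.0 − 16.0) / 1.0167 = 28.0/1.0167 = 27.54 cmH2O·s/L.
C = Vt/(Pplat − PEEP) = 467.68 / (16.0 − 0) = 467.68/16.0 = 29.23 mL/cmH2O.
τ = R × C = 27.54 × 0.02923 L/cmH2O = 0.805 s.
t = −τ·ln(1 − 0.92) = −0.805·ln(0.08) = 2.033 s.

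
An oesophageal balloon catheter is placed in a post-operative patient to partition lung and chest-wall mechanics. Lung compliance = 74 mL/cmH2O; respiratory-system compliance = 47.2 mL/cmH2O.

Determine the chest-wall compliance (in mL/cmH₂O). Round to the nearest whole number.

1/Ccw = 1/Crs − 1/CL.
1/Ccw = 1/47.2 − 1/74 = 0.007673.
Ccw = 130.33 mL/cmH2O.

130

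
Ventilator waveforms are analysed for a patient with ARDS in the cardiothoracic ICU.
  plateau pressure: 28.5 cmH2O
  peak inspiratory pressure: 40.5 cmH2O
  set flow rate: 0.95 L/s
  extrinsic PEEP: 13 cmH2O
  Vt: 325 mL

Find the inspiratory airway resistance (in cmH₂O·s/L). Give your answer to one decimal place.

12.6

Raw = (PIP − Pplat) / flow = (40.5 − 28.5) / 0.95 = 12.0 / 0.95 = 12.632 cmH2O·s/L.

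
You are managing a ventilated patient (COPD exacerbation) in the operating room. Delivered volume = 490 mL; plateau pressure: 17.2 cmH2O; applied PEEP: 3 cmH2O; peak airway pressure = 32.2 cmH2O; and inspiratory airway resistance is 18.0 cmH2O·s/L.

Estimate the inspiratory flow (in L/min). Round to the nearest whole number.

50

flow = (PIP − Pplat) / Raw = (32.2 − 17.2) / 18.0 = 0.8333 L/s × 60 = 49.998 L/min.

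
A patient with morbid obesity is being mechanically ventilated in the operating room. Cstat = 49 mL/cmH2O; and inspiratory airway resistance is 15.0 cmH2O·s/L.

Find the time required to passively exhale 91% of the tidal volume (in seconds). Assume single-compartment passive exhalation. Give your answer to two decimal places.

1.77

τ = R × C = 15.0 × 49 mL/cmH2O = 15.0 × 0.049 L/cmH2O = 0.735 s.
Exhaled fraction f = 1 − e^(−t/τ) → t = −τ·ln(1 − f) = −0.735·ln(0.09) = 1.77 s.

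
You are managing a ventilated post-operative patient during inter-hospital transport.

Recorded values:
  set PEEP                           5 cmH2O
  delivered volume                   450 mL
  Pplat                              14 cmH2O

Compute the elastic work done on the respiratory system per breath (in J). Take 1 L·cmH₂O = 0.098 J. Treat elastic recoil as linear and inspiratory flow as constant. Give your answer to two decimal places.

Elastic work ≈ ½ × (Pplat − PEEP) × Vt = 0.5 × (14 − 5) × 0.450 L = 0.5 × 9.0 × 0.450 = 2.025 L·cmH2O.
× 0.098 J/(L·cmH2O) → 0.1985 J.

0.20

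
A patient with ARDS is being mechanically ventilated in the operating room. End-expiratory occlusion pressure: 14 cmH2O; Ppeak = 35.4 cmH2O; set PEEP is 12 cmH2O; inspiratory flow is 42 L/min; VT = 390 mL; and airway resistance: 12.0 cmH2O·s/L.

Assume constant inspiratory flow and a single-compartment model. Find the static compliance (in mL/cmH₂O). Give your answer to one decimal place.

30.0

Flow: 42 L/min ÷ 60 = 0.7 L/s.
Total PEEP = 14 cmH2O (set 12 + intrinsic 2); this is the baseline alveolar pressure.
Equation of motion (constant flow): PIP = Vt/C + R·V̇ + PEEP.
Vt/C = PIP − R·V̇ − PEEP = 35.4 − 12.0×0.7 − 14 = 35.4 − 8.4 − 14 = 13.0 cmH2O.
C = Vt / 13.0 = 390 / 13.0 = 30.0 mL/cmH2O.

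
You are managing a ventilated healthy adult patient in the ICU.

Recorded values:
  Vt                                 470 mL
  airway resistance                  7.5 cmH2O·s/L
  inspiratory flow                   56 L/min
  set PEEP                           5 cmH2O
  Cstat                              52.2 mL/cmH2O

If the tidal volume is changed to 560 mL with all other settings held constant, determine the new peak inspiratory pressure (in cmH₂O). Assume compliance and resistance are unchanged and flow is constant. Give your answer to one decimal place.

Flow: 56 L/min ÷ 60 = 0.9333 L/s.
PIP = Vt/C + R·V̇ + PEEP (constant-flow equation of motion).
Only the elastic term changes: ΔPIP = ΔVt / C = (560 − 470) / 52.2 = 1.724 cmH2O.
Original PIP = 470/52.2 + 7.5×0.9333 + 5 = 21.004 cmH2O; new PIP = 21.004 + (1.724) = 22.728 cmH2O.

22.7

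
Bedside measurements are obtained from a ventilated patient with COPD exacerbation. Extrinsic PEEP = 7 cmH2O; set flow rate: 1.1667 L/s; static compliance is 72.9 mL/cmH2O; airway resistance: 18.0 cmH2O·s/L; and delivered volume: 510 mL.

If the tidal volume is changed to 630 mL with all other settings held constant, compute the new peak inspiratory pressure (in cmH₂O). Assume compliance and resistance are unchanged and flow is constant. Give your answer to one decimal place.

36.6

PIP = Vt/C + R·V̇ + PEEP (constant-flow equation of motion).
Only the elastic term changes: ΔPIP = ΔVt / C = (630 − 510) / 72.9 = 1.646 cmH2O.
Original PIP = 510/72.9 + 18.0×1.1667 + 7 = 34.996 cmH2O; new PIP = 34.996 + (1.646) = 36.642 cmH2O.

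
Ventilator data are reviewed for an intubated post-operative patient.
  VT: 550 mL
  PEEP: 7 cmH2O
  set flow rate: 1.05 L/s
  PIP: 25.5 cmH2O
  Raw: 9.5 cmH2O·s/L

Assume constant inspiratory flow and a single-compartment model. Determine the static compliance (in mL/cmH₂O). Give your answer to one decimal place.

64.5

Equation of motion (constant flow): PIP = Vt/C + R·V̇ + PEEP.
Vt/C = PIP − R·V̇ − PEEP = 25.5 − 9.5×1.05 − 7 = 25.5 − 9.975 − 7 = 8.525 cmH2O.
C = Vt / 8.525 = 550 / 8.525 = 64.516 mL/cmH2O.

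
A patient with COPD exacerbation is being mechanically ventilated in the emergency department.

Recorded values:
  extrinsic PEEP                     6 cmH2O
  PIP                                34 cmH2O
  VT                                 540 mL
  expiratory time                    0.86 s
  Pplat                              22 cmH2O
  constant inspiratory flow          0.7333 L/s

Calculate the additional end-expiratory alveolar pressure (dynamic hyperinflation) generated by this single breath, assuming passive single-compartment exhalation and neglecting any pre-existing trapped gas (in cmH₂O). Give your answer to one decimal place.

3.4

R = (PIP − Pplat)/V̇ = (34 − 22) / 0.7333 = 12.0/0.7333 = 16.364 cmH2O·s/L.
C = Vt/(Pplat − PEEP) = 540.0 / (22 − 6) = 540.0/16.0 = 33.75 mL/cmH2O.
τ = R × C = 16.364 × 0.03375 L/cmH2O = 0.5523 s.
Fraction remaining = e^(−Te/τ) = e^(−0.86/0.5523) = 0.2107; trapped volume = 540.0 × 0.2107 = 113.78 mL.
Additional alveolar pressure from trapping ≈ V_trapped / C = 113.78 / 33.75 = 3.371 cmH2O.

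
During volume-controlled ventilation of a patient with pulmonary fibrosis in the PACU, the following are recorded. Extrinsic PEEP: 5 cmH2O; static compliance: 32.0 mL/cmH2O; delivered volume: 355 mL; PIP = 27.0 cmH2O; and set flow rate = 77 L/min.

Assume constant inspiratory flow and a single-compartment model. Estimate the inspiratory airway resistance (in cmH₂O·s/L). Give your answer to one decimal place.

8.5

Flow: 77 L/min ÷ 60 = 1.2833 L/s.
Equation of motion (constant flow): PIP = Vt/C + R·V̇ + PEEP.
R·V̇ = PIP − Vt/C − PEEP = 27.0 − 355/32.0 − 5 = 27.0 − 11.094 − 5 = 10.906 cmH2O.
R = 10.906 / 1.2833 = 8.498 cmH2O·s/L.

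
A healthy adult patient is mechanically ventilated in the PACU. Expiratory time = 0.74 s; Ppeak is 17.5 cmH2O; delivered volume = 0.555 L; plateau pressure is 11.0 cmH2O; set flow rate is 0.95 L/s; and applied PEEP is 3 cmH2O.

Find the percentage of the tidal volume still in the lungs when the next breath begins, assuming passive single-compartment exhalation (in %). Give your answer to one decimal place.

R = (PIP − Pplat)/V̇ = (17.5 − 11.0) / 0.95 = 6.5/0.95 = 6.842 cmH2O·s/L.
C = Vt/(Pplat − PEEP) = 555.0 / (11.0 − 3) = 555.0/8.0 = 69.375 mL/cmH2O.
τ = R × C = 6.842 × 0.06938 L/cmH2O = 0.4747 s.
Fraction remaining at end-expiration = e^(−Te/τ) = e^(−0.74/0.4747) = 0.2104 → 21.04%.

21.0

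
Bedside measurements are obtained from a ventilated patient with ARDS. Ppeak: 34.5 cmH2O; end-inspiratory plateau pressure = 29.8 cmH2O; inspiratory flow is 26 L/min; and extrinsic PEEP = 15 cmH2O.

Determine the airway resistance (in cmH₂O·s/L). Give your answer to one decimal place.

10.8

Flow: 26 L/min ÷ 60 = 0.4333 L/s.
Raw = (PIP − Pplat) / flow = (34.5 − 29.8) / 0.4333 = 4.7 / 0.4333 = 10.847 cmH2O·s/L.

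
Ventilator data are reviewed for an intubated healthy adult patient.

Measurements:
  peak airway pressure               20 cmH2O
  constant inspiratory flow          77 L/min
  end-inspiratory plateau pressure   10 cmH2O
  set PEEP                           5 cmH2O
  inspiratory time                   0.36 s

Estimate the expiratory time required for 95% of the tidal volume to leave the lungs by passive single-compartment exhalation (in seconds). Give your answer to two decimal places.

2.16

Flow: 77 L/min ÷ 60 = 1.2833 L/s.
Vt = flow × Ti = 1.2833 L/s × 0.36 s × 1000 mL/L = 461.99 mL.
R = (PIP − Pplat)/V̇ = (20 − 10) / 1.2833 = 10.0/1.2833 = 7.792 cmH2O·s/L.
C = Vt/(Pplat − PEEP) = 461.99 / (10 − 5) = 461.99/5.0 = 92.398 mL/cmH2O.
τ = R × C = 7.792 × 0.0924 L/cmH2O = 0.72 s.
t = −τ·ln(1 − 0.95) = −0.72·ln(0.05) = 2.157 s.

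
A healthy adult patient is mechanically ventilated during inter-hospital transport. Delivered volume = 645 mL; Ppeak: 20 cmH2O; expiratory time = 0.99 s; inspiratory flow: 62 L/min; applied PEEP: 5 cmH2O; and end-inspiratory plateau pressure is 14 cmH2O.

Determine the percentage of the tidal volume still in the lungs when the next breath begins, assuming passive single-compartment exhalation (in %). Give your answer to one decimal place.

9.3

Flow: 62 L/min ÷ 60 = 1.0333 L/s.
R = (PIP − Pplat)/V̇ = (20 − 14) / 1.0333 = 6.0/1.0333 = 5.807 cmH2O·s/L.
C = Vt/(Pplat − PEEP) = 645.0 / (14 − 5) = 645.0/9.0 = 71.667 mL/cmH2O.
τ = R × C = 5.807 × 0.07167 L/cmH2O = 0.4162 s.
Fraction remaining at end-expiration = e^(−Te/τ) = e^(−0.99/0.4162) = 0.09267 → 9.267%.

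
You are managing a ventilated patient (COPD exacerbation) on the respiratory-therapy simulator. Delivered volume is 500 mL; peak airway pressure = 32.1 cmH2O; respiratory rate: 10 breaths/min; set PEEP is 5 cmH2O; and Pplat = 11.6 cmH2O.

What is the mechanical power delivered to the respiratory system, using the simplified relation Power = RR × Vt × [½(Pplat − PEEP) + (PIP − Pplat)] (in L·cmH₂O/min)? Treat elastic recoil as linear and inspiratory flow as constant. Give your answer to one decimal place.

Per-breath work = Vt × [½(Pplat−PEEP) + (PIP−Pplat)] = 0.500 × [0.5×6.6 + 20.5] = 0.500 × 23.8 = 11.9 L·cmH2O.
Power = 10 × 11.9 = 119.0 L·cmH2O/min.

119.0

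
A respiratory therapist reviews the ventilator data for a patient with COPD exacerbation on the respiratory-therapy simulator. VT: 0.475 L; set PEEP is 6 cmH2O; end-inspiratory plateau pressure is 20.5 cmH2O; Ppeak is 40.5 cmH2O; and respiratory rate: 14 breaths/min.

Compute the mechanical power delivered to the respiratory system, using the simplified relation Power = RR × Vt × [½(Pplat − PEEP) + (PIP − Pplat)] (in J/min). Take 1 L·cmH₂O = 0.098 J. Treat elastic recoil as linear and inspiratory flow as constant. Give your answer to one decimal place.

Per-breath work = Vt × [½(Pplat−PEEP) + (PIP−Pplat)] = 0.475 × [0.5×14.5 + 20.0] = 0.475 × 27.25 = 12.944 L·cmH2O.
Power = 14 × 12.944 = 181.22 L·cmH2O/min.
× 0.098 J/(L·cmH2O) → 17.76 J/min.

17.8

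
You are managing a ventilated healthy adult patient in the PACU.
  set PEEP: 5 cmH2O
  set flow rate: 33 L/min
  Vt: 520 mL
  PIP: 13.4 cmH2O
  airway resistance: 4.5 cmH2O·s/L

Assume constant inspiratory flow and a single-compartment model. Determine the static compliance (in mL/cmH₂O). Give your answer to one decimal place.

87.8

Flow: 33 L/min ÷ 60 = 0.55 L/s.
Equation of motion (constant flow): PIP = Vt/C + R·V̇ + PEEP.
Vt/C = PIP − R·V̇ − PEEP = 13.4 − 4.5×0.55 − 5 = 13.4 − 2.475 − 5 = 5.925 cmH2O.
C = Vt / 5.925 = 520 / 5.925 = 87.764 mL/cmH2O.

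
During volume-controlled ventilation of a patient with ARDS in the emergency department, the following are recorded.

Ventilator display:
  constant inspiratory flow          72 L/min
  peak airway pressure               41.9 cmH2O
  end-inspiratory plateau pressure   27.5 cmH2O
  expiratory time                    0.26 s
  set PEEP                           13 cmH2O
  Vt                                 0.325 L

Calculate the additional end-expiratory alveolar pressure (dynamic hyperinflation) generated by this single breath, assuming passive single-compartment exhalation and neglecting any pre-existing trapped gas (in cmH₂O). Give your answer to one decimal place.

5.5

Flow: 72 L/min ÷ 60 = 1.2 L/s.
R = (PIP − Pplat)/V̇ = (41.9 − 27.5) / 1.2 = 14.4/1.2 = 12.0 cmH2O·s/L.
C = Vt/(Pplat − PEEP) = 325.0 / (27.5 − 13) = 325.0/14.5 = 22.414 mL/cmH2O.
τ = R × C = 12.0 × 0.02241 L/cmH2O = 0.2689 s.
Fraction remaining = e^(−Te/τ) = e^(−0.26/0.2689) = 0.3803; trapped volume = 325.0 × 0.3803 = 123.6 mL.
Additional alveolar pressure from trapping ≈ V_trapped / C = 123.6 / 22.414 = 5.514 cmH2O.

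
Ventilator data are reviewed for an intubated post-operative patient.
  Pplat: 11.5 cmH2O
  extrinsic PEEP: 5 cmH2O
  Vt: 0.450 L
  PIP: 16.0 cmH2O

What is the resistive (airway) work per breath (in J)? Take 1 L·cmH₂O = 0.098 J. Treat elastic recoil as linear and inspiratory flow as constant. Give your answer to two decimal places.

0.20

With constant inspiratory flow the resistive pressure is constant at PIP − Pplat = 16.0 − 11.5 = 4.5 cmH2O, so resistive work = 4.5 × 0.450 = 2.025 L·cmH2O.
× 0.098 J/(L·cmH2O) → 0.1985 J.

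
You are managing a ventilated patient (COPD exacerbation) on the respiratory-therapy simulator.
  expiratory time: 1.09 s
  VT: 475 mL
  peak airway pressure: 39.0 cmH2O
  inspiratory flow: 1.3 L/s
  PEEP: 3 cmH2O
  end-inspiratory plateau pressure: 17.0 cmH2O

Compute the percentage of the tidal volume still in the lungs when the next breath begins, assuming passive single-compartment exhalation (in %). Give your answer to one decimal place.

R = (PIP − Pplat)/V̇ = (39.0 − 17.0) / 1.3 = 22.0/1.3 = 16.923 cmH2O·s/L.
C = Vt/(Pplat − PEEP) = 475.0 / (17.0 − 3) = 475.0/14.0 = 33.929 mL/cmH2O.
τ = R × C = 16.923 × 0.03393 L/cmH2O = 0.5742 s.
Fraction remaining at end-expiration = e^(−Te/τ) = e^(−1.09/0.5742) = 0.1498 → 14.98%.

15.0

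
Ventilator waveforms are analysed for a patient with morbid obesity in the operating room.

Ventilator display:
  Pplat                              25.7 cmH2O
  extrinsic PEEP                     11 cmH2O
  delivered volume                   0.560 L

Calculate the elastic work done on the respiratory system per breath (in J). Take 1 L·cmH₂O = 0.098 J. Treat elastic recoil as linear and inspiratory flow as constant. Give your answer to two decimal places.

Elastic work ≈ ½ × (Pplat − PEEP) × Vt = 0.5 × (25.7 − 11) × 0.560 L = 0.5 × 14.7 × 0.560 = 4.116 L·cmH2O.
× 0.098 J/(L·cmH2O) → 0.4034 J.

0.40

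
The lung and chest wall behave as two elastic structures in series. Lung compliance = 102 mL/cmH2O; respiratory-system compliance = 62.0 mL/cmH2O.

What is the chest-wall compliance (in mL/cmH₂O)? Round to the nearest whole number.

158

1/Ccw = 1/Crs − 1/CL.
1/Ccw = 1/62.0 − 1/102 = 0.006325.
Ccw = 158.1 mL/cmH2O.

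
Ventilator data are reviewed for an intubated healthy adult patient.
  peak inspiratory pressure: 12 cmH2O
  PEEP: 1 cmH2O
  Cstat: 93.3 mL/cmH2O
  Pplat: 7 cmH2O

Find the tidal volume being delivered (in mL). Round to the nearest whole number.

Vt = Cstat × (Pplat − PEEP) = 93.3 × (7 − 1) = 93.3 × 6.0 = 559.8 mL.

560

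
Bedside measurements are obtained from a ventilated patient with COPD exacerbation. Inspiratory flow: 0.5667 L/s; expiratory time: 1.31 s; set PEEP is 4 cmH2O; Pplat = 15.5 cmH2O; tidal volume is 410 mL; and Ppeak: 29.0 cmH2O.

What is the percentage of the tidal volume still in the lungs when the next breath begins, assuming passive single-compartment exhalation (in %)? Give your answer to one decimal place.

21.4

R = (PIP − Pplat)/V̇ = (29.0 − 15.5) / 0.5667 = 13.5/0.5667 = 23.822 cmH2O·s/L.
C = Vt/(Pplat − PEEP) = 410.0 / (15.5 − 4) = 410.0/11.5 = 35.652 mL/cmH2O.
τ = R × C = 23.822 × 0.03565 L/cmH2O = 0.8493 s.
Fraction remaining at end-expiration = e^(−Te/τ) = e^(−1.31/0.8493) = 0.2139 → 21.39%.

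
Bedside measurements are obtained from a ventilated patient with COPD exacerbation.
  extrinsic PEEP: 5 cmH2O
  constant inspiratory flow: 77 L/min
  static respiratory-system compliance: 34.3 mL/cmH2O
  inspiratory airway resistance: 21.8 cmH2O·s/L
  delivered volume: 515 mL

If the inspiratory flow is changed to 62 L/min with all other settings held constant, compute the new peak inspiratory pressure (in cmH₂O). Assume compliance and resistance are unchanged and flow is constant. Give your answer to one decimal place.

Flow: 77 L/min ÷ 60 = 1.2833 L/s.
New flow: 62 L/min ÷ 60 = 1.0333 L/s.
PIP = Vt/C + R·V̇ + PEEP (constant-flow equation of motion).
Only the resistive term changes: ΔPIP = R × ΔV̇ = 21.8 × (1.0333 − 1.2833) = 21.8 × -0.25 = -5.45 cmH2O.
Original PIP = 515/34.3 + 21.8×1.2833 + 5 = 47.991 cmH2O; new PIP = 47.991 + (-5.45) = 42.541 cmH2O.

42.5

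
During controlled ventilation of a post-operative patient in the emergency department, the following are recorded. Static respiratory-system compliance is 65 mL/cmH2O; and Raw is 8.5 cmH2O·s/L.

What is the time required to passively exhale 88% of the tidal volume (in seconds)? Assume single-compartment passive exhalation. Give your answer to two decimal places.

1.17

τ = R × C = 8.5 × 65 mL/cmH2O = 8.5 × 0.065 L/cmH2O = 0.5525 s.
Exhaled fraction f = 1 − e^(−t/τ) → t = −τ·ln(1 − f) = −0.5525·ln(0.12) = 1.171 s.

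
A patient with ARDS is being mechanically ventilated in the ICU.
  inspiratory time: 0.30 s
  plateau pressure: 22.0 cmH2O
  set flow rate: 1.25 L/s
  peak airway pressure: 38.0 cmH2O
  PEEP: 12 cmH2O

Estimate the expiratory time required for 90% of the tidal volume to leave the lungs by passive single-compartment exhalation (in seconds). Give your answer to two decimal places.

Vt = flow × Ti = 1.25 L/s × 0.30 s × 1000 mL/L = 375.0 mL.
R = (PIP − Pplat)/V̇ = (38.0 − 22.0) / 1.25 = 16.0/1.25 = 12.8 cmH2O·s/L.
C = Vt/(Pplat − PEEP) = 375.0 / (22.0 − 12) = 375.0/10.0 = 37.5 mL/cmH2O.
τ = R × C = 12.8 × 0.0375 L/cmH2O = 0.48 s.
t = −τ·ln(1 − 0.90) = −0.48·ln(0.1) = 1.105 s.

1.11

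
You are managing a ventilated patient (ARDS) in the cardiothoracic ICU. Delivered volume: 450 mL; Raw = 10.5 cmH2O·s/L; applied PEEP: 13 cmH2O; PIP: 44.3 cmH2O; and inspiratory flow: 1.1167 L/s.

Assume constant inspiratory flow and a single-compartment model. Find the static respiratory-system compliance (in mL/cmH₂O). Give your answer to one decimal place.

Equation of motion (constant flow): PIP = Vt/C + R·V̇ + PEEP.
Vt/C = PIP − R·V̇ − PEEP = 44.3 − 10.5×1.1167 − 13 = 44.3 − 11.725 − 13 = 19.575 cmH2O.
C = Vt / 19.575 = 450 / 19.575 = 22.989 mL/cmH2O.

23.0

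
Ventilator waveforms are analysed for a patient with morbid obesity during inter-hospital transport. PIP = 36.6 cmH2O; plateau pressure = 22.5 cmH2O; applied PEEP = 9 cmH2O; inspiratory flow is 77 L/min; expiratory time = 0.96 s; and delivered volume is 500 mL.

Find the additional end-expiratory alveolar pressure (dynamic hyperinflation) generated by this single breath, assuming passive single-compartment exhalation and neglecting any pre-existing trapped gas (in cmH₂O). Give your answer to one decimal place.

1.3

Flow: 77 L/min ÷ 60 = 1.2833 L/s.
R = (PIP − Pplat)/V̇ = (36.6 − 22.5) / 1.2833 = 14.1/1.2833 = 10.987 cmH2O·s/L.
C = Vt/(Pplat − PEEP) = 500.0 / (22.5 − 9) = 500.0/13.5 = 37.037 mL/cmH2O.
τ = R × C = 10.987 × 0.03704 L/cmH2O = 0.407 s.
Fraction remaining = e^(−Te/τ) = e^(−0.96/0.407) = 0.09454; trapped volume = 500.0 × 0.09454 = 47.27 mL.
Additional alveolar pressure from trapping ≈ V_trapped / C = 47.27 / 37.037 = 1.276 cmH2O.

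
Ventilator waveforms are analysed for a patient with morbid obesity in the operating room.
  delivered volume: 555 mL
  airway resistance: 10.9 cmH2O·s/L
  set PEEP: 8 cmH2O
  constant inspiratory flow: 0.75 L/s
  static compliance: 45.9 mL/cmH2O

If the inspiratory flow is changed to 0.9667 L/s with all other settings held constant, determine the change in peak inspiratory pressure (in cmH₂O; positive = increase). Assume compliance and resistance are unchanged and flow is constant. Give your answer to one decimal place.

2.4

PIP = Vt/C + R·V̇ + PEEP (constant-flow equation of motion).
Only the resistive term changes: ΔPIP = R × ΔV̇ = 10.9 × (0.9667 − 0.75) = 10.9 × 0.2167 = 2.362 cmH2O.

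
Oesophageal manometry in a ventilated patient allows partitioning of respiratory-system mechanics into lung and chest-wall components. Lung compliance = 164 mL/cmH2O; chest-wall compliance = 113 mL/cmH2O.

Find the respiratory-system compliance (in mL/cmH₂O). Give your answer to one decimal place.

66.9

Lung and chest wall are elastances in series: 1/Crs = 1/CL + 1/Ccw.
1/Crs = 1/164 + 1/113 = 0.01495.
Crs = 66.89 mL/cmH2O.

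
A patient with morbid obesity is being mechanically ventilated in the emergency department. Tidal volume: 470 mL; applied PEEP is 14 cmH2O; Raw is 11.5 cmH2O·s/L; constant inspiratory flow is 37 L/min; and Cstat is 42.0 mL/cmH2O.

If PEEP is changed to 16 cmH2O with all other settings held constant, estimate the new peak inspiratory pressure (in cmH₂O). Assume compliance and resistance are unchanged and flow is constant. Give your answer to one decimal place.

Flow: 37 L/min ÷ 60 = 0.6167 L/s.
PIP = Vt/C + R·V̇ + PEEP (constant-flow equation of motion).
Only the baseline term changes: ΔPIP = ΔPEEP = 16 − 14 = 2.0 cmH2O.
Original PIP = 470/42.0 + 11.5×0.6167 + 14 = 32.283 cmH2O; new PIP = 32.283 + (2.0) = 34.283 cmH2O.

34.3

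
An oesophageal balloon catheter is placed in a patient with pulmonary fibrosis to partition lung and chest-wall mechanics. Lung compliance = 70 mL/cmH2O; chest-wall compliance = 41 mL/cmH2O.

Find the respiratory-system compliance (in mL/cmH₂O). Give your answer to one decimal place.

25.9

Lung and chest wall are elastances in series: 1/Crs = 1/CL + 1/Ccw.
1/Crs = 1/70 + 1/41 = 0.03868.
Crs = 25.853 mL/cmH2O.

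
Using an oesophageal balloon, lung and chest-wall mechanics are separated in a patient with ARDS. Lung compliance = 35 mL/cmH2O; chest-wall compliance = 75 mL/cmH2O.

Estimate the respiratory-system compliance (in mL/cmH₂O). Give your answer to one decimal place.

23.9

Lung and chest wall are elastances in series: 1/Crs = 1/CL + 1/Ccw.
1/Crs = 1/35 + 1/75 = 0.0419.
Crs = 23.866 mL/cmH2O.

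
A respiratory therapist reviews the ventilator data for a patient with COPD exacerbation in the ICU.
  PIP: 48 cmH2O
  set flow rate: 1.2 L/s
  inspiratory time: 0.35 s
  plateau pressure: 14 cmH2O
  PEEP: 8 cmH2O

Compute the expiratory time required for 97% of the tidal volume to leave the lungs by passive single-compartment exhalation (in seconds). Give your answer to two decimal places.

Vt = flow × Ti = 1.2 L/s × 0.35 s × 1000 mL/L = 420.0 mL.
R = (PIP − Pplat)/V̇ = (48 − 14) / 1.2 = 34.0/1.2 = 28.333 cmH2O·s/L.
C = Vt/(Pplat − PEEP) = 420.0 / (14 − 8) = 420.0/6.0 = 70.0 mL/cmH2O.
τ = R × C = 28.333 × 0.07 L/cmH2O = 1.983 s.
t = −τ·ln(1 − 0.97) = −1.983·ln(0.03) = 6.954 s.

6.95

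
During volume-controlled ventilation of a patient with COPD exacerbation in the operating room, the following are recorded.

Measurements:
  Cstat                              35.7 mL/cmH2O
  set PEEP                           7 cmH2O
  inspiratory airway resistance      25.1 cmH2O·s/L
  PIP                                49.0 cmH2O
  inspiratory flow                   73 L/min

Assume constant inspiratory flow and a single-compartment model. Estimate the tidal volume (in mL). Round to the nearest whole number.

409

Flow: 73 L/min ÷ 60 = 1.2167 L/s.
Equation of motion (constant flow): PIP = Vt/C + R·V̇ + PEEP.
Vt/C = PIP − R·V̇ − PEEP = 49.0 − 30.539 − 7 = 11.461 cmH2O.
Vt = C × 11.461 = 35.7 × 11.461 = 409.16 mL.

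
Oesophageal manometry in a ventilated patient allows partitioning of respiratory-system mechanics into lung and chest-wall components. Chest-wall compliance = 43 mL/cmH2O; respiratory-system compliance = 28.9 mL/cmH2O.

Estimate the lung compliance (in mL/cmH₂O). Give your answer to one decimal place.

88.1

1/CL = 1/Crs − 1/Ccw.
1/CL = 1/28.9 − 1/43 = 0.01135.
CL = 88.106 mL/cmH2O.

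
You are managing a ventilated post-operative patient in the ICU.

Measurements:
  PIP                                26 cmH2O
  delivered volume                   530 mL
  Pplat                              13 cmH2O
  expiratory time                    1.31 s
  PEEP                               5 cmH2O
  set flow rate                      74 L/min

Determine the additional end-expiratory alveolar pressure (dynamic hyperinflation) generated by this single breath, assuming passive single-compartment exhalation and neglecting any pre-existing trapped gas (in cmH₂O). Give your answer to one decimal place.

Flow: 74 L/min ÷ 60 = 1.2333 L/s.
R = (PIP − Pplat)/V̇ = (26 − 13) / 1.2333 = 13.0/1.2333 = 10.541 cmH2O·s/L.
C = Vt/(Pplat − PEEP) = 530.0 / (13 − 5) = 530.0/8.0 = 66.25 mL/cmH2O.
τ = R × C = 10.541 × 0.06625 L/cmH2O = 0.6983 s.
Fraction remaining = e^(−Te/τ) = e^(−1.31/0.6983) = 0.1532; trapped volume = 530.0 × 0.1532 = 81.196 mL.
Additional alveolar pressure from trapping ≈ V_trapped / C = 81.196 / 66.25 = 1.226 cmH2O.

1.2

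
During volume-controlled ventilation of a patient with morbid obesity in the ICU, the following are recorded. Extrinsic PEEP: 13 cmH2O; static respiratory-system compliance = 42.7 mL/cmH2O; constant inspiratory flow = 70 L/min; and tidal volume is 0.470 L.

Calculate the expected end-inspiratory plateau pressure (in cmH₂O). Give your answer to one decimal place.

Pplat = PEEP + Vt / Cstat = 13 + 470 / 42.7 = 13 + 11.007 = 24.007 cmH2O.

24.0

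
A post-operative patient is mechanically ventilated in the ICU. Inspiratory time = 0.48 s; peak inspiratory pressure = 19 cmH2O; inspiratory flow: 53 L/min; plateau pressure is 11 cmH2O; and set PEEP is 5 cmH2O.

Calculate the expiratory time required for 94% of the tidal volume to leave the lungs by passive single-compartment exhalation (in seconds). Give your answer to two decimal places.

Flow: 53 L/min ÷ 60 = 0.8833 L/s.
Vt = flow × Ti = 0.8833 L/s × 0.48 s × 1000 mL/L = 423.98 mL.
R = (PIP − Pplat)/V̇ = (19 − 11) / 0.8833 = 8.0/0.8833 = 9.057 cmH2O·s/L.
C = Vt/(Pplat − PEEP) = 423.98 / (11 − 5) = 423.98/6.0 = 70.663 mL/cmH2O.
τ = R × C = 9.057 × 0.07066 L/cmH2O = 0.64 s.
t = −τ·ln(1 − 0.94) = −0.64·ln(0.06) = 1.801 s.

1.80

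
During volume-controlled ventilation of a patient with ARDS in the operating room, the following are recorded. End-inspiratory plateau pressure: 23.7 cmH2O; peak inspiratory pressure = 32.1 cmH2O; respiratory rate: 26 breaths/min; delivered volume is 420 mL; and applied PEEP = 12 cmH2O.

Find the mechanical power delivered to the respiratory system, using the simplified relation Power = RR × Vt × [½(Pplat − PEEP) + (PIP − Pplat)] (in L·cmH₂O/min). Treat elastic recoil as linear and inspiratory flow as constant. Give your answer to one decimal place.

155.6

Per-breath work = Vt × [½(Pplat−PEEP) + (PIP−Pplat)] = 0.420 × [0.5×11.7 + 8.4] = 0.420 × 14.25 = 5.985 L·cmH2O.
Power = 26 × 5.985 = 155.61 L·cmH2O/min.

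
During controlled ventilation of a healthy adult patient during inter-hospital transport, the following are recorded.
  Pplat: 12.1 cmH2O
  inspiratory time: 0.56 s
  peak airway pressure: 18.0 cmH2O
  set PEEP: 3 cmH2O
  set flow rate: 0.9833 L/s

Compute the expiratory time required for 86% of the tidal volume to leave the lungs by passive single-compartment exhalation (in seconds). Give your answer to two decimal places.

Vt = flow × Ti = 0.9833 L/s × 0.56 s × 1000 mL/L = 550.65 mL.
R = (PIP − Pplat)/V̇ = (18.0 − 12.1) / 0.9833 = 5.9/0.9833 = 6.0 cmH2O·s/L.
C = Vt/(Pplat − PEEP) = 550.65 / (12.1 − 3) = 550.65/9.1 = 60.511 mL/cmH2O.
τ = R × C = 6.0 × 0.06051 L/cmH2O = 0.3631 s.
t = −τ·ln(1 − 0.86) = −0.3631·ln(0.14) = 0.7139 s.

0.71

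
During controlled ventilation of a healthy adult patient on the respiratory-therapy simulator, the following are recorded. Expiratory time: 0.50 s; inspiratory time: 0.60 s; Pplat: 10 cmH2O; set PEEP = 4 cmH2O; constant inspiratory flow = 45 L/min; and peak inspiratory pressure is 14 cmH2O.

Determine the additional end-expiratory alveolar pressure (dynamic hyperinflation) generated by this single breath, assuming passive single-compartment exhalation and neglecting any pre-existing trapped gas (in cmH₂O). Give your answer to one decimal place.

1.7

Flow: 45 L/min ÷ 60 = 0.75 L/s.
Vt = flow × Ti = 0.75 L/s × 0.60 s × 1000 mL/L = 450.0 mL.
R = (PIP − Pplat)/V̇ = (14 − 10) / 0.75 = 4.0/0.75 = 5.333 cmH2O·s/L.
C = Vt/(Pplat − PEEP) = 450.0 / (10 − 4) = 450.0/6.0 = 75.0 mL/cmH2O.
τ = R × C = 5.333 × 0.075 L/cmH2O = 0.4 s.
Fraction remaining = e^(−Te/τ) = e^(−0.50/0.4) = 0.2865; trapped volume = 450.0 × 0.2865 = 128.93 mL.
Additional alveolar pressure from trapping ≈ V_trapped / C = 128.93 / 75.0 = 1.719 cmH2O.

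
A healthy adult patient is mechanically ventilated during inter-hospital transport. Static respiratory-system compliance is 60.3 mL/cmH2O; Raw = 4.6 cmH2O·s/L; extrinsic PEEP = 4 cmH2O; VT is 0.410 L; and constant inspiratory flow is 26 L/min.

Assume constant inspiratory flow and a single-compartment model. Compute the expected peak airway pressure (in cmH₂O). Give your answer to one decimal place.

12.8

Flow: 26 L/min ÷ 60 = 0.4333 L/s.
Equation of motion (constant flow): PIP = Vt/C + R·V̇ + PEEP.
PIP = 410/60.3 + 4.6×0.4333 + 4 = 6.799 + 1.993 + 4 = 12.792 cmH2O.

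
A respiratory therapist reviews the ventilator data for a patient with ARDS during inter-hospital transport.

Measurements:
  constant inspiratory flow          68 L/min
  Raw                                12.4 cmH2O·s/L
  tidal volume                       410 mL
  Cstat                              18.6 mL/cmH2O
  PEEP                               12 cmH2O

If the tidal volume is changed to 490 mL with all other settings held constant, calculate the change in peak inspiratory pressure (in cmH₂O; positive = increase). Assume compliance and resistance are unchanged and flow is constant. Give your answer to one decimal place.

4.3

PIP = Vt/C + R·V̇ + PEEP (constant-flow equation of motion).
Only the elastic term changes: ΔPIP = ΔVt / C = (490 − 410) / 18.6 = 4.301 cmH2O.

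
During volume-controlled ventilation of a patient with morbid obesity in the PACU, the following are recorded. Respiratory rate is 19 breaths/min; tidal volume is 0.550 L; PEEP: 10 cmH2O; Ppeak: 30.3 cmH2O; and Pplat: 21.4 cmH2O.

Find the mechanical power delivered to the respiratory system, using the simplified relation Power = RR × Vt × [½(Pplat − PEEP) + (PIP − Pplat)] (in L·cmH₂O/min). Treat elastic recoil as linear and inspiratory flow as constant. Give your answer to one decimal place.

152.6

Per-breath work = Vt × [½(Pplat−PEEP) + (PIP−Pplat)] = 0.550 × [0.5×11.4 + 8.9] = 0.550 × 14.6 = 8.03 L·cmH2O.
Power = 19 × 8.03 = 152.57 L·cmH2O/min.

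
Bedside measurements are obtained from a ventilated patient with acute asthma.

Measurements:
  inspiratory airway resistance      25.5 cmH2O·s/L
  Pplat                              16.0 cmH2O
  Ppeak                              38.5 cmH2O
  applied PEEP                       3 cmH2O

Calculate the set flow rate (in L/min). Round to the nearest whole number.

flow = (PIP − Pplat) / Raw = (38.5 − 16.0) / 25.5 = 0.8824 L/s × 60 = 52.944 L/min.

53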